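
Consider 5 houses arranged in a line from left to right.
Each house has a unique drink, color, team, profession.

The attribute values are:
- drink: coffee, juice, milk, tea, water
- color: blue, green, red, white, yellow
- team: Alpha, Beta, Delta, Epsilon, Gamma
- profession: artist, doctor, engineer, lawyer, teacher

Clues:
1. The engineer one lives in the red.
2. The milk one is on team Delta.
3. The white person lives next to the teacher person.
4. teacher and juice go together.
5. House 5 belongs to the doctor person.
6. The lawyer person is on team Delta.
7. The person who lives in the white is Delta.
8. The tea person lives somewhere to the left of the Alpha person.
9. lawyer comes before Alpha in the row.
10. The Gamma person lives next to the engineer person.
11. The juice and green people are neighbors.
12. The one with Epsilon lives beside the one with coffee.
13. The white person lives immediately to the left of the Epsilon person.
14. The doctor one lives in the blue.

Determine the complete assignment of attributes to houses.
Solution:

House | Drink | Color | Team | Profession
-----------------------------------------
  1   | milk | white | Delta | lawyer
  2   | juice | yellow | Epsilon | teacher
  3   | coffee | green | Gamma | artist
  4   | tea | red | Beta | engineer
  5   | water | blue | Alpha | doctor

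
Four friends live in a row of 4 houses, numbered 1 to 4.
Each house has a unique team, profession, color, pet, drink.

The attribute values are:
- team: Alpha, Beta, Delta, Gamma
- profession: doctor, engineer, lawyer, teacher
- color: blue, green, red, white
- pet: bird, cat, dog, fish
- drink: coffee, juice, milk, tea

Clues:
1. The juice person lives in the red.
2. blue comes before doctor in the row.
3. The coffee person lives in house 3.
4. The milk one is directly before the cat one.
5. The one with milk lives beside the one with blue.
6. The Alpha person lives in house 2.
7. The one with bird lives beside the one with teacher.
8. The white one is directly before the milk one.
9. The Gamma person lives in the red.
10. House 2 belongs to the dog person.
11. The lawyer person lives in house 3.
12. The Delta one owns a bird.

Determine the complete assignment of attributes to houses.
Solution:

House | Team | Profession | Color | Pet | Drink
-----------------------------------------------
  1   | Delta | engineer | white | bird | tea
  2   | Alpha | teacher | green | dog | milk
  3   | Beta | lawyer | blue | cat | coffee
  4   | Gamma | doctor | red | fish | juice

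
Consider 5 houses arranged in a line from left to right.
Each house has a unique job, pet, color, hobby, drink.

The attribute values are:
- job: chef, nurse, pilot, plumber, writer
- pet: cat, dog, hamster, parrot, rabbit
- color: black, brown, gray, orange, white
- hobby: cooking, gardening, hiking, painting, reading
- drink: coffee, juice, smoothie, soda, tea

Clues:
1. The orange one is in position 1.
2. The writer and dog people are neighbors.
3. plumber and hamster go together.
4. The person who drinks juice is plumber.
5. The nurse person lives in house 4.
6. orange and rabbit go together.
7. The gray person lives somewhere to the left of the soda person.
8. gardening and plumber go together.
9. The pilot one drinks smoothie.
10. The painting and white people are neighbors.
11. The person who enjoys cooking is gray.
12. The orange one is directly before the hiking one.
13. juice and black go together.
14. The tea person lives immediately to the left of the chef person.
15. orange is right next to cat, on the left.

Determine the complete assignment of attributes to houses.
Solution:

House | Job | Pet | Color | Hobby | Drink
-----------------------------------------
  1   | pilot | rabbit | orange | painting | smoothie
  2   | writer | cat | white | hiking | tea
  3   | chef | dog | gray | cooking | coffee
  4   | nurse | parrot | brown | reading | soda
  5   | plumber | hamster | black | gardening | juice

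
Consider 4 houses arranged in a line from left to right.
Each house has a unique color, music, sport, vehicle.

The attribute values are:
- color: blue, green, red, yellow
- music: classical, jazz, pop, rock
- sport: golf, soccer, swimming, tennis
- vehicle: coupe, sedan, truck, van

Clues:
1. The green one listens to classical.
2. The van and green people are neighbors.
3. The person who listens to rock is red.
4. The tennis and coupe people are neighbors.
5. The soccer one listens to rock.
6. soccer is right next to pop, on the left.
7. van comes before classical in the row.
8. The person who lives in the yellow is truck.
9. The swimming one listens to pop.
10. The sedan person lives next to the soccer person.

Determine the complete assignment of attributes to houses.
Solution:

House | Color | Music | Sport | Vehicle
---------------------------------------
  1   | blue | jazz | golf | van
  2   | green | classical | tennis | sedan
  3   | red | rock | soccer | coupe
  4   | yellow | pop | swimming | truck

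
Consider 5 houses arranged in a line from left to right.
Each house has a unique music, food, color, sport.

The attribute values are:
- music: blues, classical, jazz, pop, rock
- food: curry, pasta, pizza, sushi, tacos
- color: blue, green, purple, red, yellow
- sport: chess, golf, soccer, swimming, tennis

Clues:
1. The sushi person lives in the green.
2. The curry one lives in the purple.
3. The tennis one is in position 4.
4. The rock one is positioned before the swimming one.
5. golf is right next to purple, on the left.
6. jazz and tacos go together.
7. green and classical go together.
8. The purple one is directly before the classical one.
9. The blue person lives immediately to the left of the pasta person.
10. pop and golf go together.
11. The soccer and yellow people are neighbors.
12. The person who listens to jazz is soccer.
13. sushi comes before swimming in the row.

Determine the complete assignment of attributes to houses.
Solution:

House | Music | Food | Color | Sport
------------------------------------
  1   | jazz | tacos | blue | soccer
  2   | pop | pasta | yellow | golf
  3   | rock | curry | purple | chess
  4   | classical | sushi | green | tennis
  5   | blues | pizza | red | swimming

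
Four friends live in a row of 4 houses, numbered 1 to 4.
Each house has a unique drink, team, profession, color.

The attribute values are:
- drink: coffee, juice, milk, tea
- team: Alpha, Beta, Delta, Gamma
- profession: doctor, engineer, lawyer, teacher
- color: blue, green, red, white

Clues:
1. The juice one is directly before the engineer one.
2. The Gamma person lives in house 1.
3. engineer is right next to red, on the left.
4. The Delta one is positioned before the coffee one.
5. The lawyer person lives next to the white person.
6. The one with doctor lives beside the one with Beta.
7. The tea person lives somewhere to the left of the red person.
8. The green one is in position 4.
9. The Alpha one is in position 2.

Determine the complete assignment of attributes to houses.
Solution:

House | Drink | Team | Profession | Color
-----------------------------------------
  1   | juice | Gamma | lawyer | blue
  2   | tea | Alpha | engineer | white
  3   | milk | Delta | doctor | red
  4   | coffee | Beta | teacher | green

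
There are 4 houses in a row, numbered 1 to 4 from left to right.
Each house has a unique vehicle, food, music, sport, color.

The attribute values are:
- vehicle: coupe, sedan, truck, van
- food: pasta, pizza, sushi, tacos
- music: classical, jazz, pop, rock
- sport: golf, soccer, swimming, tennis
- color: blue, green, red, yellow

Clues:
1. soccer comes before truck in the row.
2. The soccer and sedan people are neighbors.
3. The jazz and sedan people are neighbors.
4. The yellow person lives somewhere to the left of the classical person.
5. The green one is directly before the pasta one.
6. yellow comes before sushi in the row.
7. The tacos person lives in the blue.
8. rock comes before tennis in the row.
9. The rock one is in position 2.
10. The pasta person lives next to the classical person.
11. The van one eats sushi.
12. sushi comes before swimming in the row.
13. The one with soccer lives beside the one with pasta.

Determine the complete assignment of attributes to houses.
Solution:

House | Vehicle | Food | Music | Sport | Color
----------------------------------------------
  1   | coupe | pizza | jazz | soccer | green
  2   | sedan | pasta | rock | golf | yellow
  3   | van | sushi | classical | tennis | red
  4   | truck | tacos | pop | swimming | blue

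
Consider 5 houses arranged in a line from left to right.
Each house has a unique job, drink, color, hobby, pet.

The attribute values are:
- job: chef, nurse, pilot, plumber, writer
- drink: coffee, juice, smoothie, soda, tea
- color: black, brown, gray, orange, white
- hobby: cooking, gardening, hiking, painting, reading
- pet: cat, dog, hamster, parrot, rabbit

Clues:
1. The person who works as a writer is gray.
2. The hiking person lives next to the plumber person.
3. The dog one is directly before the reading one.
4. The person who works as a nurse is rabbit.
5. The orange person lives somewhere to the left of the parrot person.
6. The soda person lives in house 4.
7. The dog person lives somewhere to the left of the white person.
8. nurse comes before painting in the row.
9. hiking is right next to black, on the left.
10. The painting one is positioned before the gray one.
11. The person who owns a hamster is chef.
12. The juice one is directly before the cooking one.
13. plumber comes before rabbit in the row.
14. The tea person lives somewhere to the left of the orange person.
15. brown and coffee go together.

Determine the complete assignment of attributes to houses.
Solution:

House | Job | Drink | Color | Hobby | Pet
-----------------------------------------
  1   | pilot | coffee | brown | hiking | dog
  2   | plumber | juice | black | reading | cat
  3   | nurse | tea | white | cooking | rabbit
  4   | chef | soda | orange | painting | hamster
  5   | writer | smoothie | gray | gardening | parrot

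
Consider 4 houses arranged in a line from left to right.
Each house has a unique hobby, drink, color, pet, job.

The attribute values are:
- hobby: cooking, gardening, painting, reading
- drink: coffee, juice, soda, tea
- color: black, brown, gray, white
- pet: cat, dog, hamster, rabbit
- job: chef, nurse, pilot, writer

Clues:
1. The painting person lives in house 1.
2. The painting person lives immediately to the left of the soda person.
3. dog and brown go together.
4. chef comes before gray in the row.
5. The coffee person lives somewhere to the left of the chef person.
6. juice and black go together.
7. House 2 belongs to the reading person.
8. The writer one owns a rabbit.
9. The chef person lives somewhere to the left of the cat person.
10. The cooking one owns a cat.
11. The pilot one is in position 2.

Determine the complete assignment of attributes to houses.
Solution:

House | Hobby | Drink | Color | Pet | Job
-----------------------------------------
  1   | painting | coffee | white | rabbit | writer
  2   | reading | soda | brown | dog | pilot
  3   | gardening | juice | black | hamster | chef
  4   | cooking | tea | gray | cat | nurse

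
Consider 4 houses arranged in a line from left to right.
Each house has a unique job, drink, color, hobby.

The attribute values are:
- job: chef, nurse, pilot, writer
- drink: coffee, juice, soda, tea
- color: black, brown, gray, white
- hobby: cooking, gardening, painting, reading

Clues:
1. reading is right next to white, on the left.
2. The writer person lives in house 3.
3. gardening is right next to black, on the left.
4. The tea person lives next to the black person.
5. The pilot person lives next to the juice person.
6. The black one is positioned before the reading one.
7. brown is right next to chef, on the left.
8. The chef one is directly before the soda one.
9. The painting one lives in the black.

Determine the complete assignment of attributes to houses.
Solution:

House | Job | Drink | Color | Hobby
-----------------------------------
  1   | pilot | tea | brown | gardening
  2   | chef | juice | black | painting
  3   | writer | soda | gray | reading
  4   | nurse | coffee | white | cooking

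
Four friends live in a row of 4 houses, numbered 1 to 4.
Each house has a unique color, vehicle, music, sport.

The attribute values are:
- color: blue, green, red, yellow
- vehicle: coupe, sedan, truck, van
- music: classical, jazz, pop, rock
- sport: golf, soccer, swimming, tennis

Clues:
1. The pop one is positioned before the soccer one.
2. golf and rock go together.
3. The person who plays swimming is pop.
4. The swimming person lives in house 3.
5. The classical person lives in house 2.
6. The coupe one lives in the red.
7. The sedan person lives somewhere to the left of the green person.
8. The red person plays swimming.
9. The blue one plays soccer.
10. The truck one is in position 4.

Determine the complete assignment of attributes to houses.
Solution:

House | Color | Vehicle | Music | Sport
---------------------------------------
  1   | yellow | sedan | rock | golf
  2   | green | van | classical | tennis
  3   | red | coupe | pop | swimming
  4   | blue | truck | jazz | soccer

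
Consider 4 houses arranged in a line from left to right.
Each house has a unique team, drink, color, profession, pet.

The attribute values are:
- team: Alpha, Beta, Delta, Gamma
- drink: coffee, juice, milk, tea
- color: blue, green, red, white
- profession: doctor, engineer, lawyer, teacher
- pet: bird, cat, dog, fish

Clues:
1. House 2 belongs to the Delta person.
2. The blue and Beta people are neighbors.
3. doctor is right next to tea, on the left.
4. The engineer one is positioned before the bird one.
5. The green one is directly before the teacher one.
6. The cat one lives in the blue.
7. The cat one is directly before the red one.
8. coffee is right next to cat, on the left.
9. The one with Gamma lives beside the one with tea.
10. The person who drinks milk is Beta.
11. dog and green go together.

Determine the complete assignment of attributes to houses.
Solution:

House | Team | Drink | Color | Profession | Pet
-----------------------------------------------
  1   | Gamma | coffee | green | doctor | dog
  2   | Delta | tea | blue | teacher | cat
  3   | Beta | milk | red | engineer | fish
  4   | Alpha | juice | white | lawyer | bird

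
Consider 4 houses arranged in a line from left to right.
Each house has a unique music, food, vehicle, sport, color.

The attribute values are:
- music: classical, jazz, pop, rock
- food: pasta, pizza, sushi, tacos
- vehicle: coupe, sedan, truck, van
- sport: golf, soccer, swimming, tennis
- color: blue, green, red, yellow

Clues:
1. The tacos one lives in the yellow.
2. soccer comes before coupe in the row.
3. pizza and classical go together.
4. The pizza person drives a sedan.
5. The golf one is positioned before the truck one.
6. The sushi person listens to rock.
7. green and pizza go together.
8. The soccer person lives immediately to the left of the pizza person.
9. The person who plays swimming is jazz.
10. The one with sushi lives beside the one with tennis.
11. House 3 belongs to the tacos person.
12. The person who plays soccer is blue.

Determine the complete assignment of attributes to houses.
Solution:

House | Music | Food | Vehicle | Sport | Color
----------------------------------------------
  1   | rock | sushi | van | soccer | blue
  2   | classical | pizza | sedan | tennis | green
  3   | pop | tacos | coupe | golf | yellow
  4   | jazz | pasta | truck | swimming | red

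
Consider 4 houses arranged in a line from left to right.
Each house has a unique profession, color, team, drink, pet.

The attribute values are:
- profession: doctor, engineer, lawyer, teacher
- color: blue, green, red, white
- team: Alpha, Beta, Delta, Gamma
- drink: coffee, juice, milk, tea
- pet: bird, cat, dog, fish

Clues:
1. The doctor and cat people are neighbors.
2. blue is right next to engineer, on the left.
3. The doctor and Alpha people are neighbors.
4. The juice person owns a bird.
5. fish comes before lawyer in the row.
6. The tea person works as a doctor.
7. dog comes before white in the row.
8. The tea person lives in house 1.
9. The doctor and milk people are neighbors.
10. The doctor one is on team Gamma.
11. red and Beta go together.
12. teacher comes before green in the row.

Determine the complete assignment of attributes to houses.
Solution:

House | Profession | Color | Team | Drink | Pet
-----------------------------------------------
  1   | doctor | blue | Gamma | tea | dog
  2   | engineer | white | Alpha | milk | cat
  3   | teacher | red | Beta | coffee | fish
  4   | lawyer | green | Delta | juice | bird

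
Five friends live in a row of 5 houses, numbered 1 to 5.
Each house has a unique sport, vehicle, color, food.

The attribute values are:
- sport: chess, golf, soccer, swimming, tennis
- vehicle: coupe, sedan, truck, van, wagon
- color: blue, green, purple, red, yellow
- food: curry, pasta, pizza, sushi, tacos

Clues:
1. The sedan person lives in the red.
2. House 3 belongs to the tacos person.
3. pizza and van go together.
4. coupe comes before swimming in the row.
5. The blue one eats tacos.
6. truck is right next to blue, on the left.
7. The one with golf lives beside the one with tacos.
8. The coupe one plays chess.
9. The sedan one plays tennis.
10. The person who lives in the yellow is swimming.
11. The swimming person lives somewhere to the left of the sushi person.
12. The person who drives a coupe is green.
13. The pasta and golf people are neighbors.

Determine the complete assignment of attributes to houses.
Solution:

House | Sport | Vehicle | Color | Food
--------------------------------------
  1   | chess | coupe | green | pasta
  2   | golf | truck | purple | curry
  3   | soccer | wagon | blue | tacos
  4   | swimming | van | yellow | pizza
  5   | tennis | sedan | red | sushi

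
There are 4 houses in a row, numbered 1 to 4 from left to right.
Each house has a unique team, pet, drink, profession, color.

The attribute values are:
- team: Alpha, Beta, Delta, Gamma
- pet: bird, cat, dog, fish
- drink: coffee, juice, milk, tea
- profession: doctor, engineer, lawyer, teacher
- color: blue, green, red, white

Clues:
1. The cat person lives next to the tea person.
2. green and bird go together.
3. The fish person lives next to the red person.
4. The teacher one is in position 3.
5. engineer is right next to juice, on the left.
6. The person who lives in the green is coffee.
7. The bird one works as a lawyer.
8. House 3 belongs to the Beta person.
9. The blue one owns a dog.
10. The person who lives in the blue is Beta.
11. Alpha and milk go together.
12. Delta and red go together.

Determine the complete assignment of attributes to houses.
Solution:

House | Team | Pet | Drink | Profession | Color
-----------------------------------------------
  1   | Alpha | fish | milk | engineer | white
  2   | Delta | cat | juice | doctor | red
  3   | Beta | dog | tea | teacher | blue
  4   | Gamma | bird | coffee | lawyer | green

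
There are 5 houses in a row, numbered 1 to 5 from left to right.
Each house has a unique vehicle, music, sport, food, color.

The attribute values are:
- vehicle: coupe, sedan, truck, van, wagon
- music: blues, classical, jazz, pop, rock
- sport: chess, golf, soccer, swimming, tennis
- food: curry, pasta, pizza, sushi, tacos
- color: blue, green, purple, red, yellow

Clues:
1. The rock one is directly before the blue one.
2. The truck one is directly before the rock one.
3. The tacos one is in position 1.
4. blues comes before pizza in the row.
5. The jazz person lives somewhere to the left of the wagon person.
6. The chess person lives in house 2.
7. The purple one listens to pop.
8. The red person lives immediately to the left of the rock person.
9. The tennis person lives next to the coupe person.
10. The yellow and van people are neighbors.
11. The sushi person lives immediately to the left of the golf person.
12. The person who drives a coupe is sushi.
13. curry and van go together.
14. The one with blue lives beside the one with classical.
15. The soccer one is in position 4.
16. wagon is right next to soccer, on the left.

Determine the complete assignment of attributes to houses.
Solution:

House | Vehicle | Music | Sport | Food | Color
----------------------------------------------
  1   | truck | jazz | tennis | tacos | red
  2   | coupe | rock | chess | sushi | green
  3   | wagon | blues | golf | pasta | blue
  4   | sedan | classical | soccer | pizza | yellow
  5   | van | pop | swimming | curry | purple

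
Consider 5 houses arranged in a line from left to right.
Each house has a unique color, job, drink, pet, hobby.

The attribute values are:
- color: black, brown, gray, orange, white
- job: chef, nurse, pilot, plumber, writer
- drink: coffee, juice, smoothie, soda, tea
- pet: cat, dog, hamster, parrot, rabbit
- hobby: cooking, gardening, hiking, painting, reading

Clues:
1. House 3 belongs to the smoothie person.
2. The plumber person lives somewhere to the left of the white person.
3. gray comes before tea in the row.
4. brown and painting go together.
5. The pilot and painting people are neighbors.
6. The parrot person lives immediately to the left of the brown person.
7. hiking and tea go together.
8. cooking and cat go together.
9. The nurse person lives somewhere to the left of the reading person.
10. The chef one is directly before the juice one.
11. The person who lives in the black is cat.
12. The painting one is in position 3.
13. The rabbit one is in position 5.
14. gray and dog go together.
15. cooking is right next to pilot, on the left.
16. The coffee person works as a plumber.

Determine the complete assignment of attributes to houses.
Solution:

House | Color | Job | Drink | Pet | Hobby
-----------------------------------------
  1   | black | chef | soda | cat | cooking
  2   | orange | pilot | juice | parrot | gardening
  3   | brown | nurse | smoothie | hamster | painting
  4   | gray | plumber | coffee | dog | reading
  5   | white | writer | tea | rabbit | hiking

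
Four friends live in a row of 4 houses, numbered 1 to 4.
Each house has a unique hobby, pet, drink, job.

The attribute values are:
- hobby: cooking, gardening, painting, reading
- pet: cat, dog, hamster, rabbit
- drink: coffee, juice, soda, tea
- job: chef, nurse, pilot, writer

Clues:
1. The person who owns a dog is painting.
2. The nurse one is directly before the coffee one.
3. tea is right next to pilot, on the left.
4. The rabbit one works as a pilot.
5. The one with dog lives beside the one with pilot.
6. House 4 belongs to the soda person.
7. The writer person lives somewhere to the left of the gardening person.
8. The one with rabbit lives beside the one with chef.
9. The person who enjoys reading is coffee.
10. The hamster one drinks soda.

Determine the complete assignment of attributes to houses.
Solution:

House | Hobby | Pet | Drink | Job
---------------------------------
  1   | cooking | cat | juice | writer
  2   | painting | dog | tea | nurse
  3   | reading | rabbit | coffee | pilot
  4   | gardening | hamster | soda | chef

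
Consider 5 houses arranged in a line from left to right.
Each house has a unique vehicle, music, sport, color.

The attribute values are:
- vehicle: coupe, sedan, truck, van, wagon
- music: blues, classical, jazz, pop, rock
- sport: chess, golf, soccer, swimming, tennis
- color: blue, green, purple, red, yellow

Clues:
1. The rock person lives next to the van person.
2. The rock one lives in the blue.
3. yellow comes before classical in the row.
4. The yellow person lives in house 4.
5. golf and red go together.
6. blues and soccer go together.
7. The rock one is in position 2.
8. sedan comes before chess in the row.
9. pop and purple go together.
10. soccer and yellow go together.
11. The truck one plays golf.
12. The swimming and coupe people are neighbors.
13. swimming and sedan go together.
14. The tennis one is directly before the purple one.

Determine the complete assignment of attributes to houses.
Solution:

House | Vehicle | Music | Sport | Color
---------------------------------------
  1   | sedan | jazz | swimming | green
  2   | coupe | rock | tennis | blue
  3   | van | pop | chess | purple
  4   | wagon | blues | soccer | yellow
  5   | truck | classical | golf | red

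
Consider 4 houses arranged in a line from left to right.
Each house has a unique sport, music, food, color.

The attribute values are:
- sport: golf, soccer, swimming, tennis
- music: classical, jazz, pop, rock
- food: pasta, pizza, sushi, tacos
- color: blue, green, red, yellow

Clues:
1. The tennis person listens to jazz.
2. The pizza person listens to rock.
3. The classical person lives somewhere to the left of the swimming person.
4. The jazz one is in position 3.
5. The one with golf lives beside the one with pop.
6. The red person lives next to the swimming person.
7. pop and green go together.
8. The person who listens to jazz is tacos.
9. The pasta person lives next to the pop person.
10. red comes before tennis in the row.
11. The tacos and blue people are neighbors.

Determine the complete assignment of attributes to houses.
Solution:

House | Sport | Music | Food | Color
------------------------------------
  1   | golf | classical | pasta | red
  2   | swimming | pop | sushi | green
  3   | tennis | jazz | tacos | yellow
  4   | soccer | rock | pizza | blue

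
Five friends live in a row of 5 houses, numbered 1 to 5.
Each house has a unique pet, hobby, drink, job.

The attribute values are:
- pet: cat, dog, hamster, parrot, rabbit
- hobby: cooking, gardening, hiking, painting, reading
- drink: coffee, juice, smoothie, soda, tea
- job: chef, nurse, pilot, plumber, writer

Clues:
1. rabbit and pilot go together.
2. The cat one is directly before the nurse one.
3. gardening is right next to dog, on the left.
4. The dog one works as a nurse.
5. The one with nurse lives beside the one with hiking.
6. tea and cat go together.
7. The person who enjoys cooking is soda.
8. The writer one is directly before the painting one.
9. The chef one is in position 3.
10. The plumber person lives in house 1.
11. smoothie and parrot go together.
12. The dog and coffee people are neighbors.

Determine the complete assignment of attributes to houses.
Solution:

House | Pet | Hobby | Drink | Job
---------------------------------
  1   | cat | gardening | tea | plumber
  2   | dog | cooking | soda | nurse
  3   | hamster | hiking | coffee | chef
  4   | parrot | reading | smoothie | writer
  5   | rabbit | painting | juice | pilot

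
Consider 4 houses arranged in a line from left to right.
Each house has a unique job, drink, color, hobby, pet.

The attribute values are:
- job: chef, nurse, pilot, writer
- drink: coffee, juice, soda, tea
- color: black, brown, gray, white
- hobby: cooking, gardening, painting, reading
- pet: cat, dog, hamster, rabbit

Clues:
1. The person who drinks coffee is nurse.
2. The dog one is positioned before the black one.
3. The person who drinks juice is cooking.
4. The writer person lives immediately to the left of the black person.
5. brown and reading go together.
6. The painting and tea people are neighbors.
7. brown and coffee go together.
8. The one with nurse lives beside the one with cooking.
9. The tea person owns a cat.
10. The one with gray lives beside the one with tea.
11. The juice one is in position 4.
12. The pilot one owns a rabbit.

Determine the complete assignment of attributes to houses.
Solution:

House | Job | Drink | Color | Hobby | Pet
-----------------------------------------
  1   | writer | soda | gray | painting | dog
  2   | chef | tea | black | gardening | cat
  3   | nurse | coffee | brown | reading | hamster
  4   | pilot | juice | white | cooking | rabbit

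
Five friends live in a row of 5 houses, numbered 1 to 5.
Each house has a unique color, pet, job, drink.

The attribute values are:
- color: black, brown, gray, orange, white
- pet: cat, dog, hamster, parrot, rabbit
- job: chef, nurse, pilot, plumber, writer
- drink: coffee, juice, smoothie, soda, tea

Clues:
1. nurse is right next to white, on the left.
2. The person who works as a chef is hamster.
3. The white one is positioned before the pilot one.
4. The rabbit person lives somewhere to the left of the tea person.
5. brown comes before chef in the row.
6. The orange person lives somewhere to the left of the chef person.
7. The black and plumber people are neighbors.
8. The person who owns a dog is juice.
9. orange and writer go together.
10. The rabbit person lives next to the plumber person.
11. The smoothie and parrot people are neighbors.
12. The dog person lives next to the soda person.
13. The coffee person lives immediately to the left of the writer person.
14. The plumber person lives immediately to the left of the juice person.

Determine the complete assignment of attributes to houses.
Solution:

House | Color | Pet | Job | Drink
---------------------------------
  1   | black | rabbit | nurse | smoothie
  2   | white | parrot | plumber | coffee
  3   | orange | dog | writer | juice
  4   | brown | cat | pilot | soda
  5   | gray | hamster | chef | tea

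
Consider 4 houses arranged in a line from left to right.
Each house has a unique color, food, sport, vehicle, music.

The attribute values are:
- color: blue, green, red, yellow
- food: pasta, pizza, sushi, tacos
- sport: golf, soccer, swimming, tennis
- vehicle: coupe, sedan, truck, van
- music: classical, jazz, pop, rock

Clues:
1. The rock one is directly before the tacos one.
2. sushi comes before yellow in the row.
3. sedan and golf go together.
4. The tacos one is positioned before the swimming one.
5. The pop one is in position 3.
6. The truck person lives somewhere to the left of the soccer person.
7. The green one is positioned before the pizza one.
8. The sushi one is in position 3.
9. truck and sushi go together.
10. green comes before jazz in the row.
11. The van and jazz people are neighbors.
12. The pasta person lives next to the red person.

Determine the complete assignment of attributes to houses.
Solution:

House | Color | Food | Sport | Vehicle | Music
----------------------------------------------
  1   | green | pasta | tennis | van | rock
  2   | red | tacos | golf | sedan | jazz
  3   | blue | sushi | swimming | truck | pop
  4   | yellow | pizza | soccer | coupe | classical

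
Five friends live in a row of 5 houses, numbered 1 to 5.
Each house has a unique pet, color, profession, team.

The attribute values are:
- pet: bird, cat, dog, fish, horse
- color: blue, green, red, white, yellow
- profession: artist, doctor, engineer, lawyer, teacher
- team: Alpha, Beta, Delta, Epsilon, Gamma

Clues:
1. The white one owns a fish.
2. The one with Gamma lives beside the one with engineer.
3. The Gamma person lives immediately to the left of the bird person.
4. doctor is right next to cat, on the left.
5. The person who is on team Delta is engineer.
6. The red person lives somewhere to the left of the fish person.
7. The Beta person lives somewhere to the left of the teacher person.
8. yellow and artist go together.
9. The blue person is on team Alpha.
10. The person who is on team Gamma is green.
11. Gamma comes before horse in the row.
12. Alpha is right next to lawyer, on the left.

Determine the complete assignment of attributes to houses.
Solution:

House | Pet | Color | Profession | Team
---------------------------------------
  1   | dog | blue | doctor | Alpha
  2   | cat | green | lawyer | Gamma
  3   | bird | red | engineer | Delta
  4   | horse | yellow | artist | Beta
  5   | fish | white | teacher | Epsilon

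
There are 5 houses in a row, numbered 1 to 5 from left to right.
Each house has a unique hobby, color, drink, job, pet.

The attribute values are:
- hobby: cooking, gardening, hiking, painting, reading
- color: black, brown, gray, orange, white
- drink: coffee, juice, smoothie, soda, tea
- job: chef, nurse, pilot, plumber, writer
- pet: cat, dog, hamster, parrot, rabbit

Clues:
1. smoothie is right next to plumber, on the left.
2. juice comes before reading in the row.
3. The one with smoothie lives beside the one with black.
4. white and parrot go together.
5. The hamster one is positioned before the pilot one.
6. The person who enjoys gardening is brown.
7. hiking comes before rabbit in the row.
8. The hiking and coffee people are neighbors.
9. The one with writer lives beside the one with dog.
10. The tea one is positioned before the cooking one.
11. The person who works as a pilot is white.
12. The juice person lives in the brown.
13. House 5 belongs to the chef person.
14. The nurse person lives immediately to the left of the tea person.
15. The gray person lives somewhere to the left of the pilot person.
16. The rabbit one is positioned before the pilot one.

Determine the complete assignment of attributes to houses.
Solution:

House | Hobby | Color | Drink | Job | Pet
-----------------------------------------
  1   | hiking | gray | smoothie | writer | hamster
  2   | painting | black | coffee | plumber | dog
  3   | gardening | brown | juice | nurse | rabbit
  4   | reading | white | tea | pilot | parrot
  5   | cooking | orange | soda | chef | cat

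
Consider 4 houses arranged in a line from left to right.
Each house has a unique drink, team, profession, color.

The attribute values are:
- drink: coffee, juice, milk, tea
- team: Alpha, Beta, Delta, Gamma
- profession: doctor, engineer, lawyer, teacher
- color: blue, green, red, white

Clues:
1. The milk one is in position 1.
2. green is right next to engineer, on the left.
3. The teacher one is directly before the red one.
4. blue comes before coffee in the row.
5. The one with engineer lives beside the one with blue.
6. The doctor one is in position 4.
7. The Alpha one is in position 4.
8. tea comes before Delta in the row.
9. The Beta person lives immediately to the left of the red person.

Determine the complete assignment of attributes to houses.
Solution:

House | Drink | Team | Profession | Color
-----------------------------------------
  1   | milk | Beta | teacher | green
  2   | tea | Gamma | engineer | red
  3   | juice | Delta | lawyer | blue
  4   | coffee | Alpha | doctor | white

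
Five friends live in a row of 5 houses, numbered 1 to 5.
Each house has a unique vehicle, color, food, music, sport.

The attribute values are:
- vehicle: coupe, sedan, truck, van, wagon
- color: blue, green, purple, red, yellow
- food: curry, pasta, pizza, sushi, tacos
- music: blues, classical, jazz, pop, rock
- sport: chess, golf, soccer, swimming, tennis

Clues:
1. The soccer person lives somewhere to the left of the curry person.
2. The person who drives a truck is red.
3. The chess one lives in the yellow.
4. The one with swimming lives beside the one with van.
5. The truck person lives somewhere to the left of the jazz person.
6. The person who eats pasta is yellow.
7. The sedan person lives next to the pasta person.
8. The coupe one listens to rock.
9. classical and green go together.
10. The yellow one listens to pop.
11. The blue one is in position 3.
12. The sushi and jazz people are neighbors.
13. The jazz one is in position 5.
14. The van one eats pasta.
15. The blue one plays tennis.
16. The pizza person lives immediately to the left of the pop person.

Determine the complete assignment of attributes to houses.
Solution:

House | Vehicle | Color | Food | Music | Sport
----------------------------------------------
  1   | sedan | green | pizza | classical | swimming
  2   | van | yellow | pasta | pop | chess
  3   | coupe | blue | tacos | rock | tennis
  4   | truck | red | sushi | blues | soccer
  5   | wagon | purple | curry | jazz | golf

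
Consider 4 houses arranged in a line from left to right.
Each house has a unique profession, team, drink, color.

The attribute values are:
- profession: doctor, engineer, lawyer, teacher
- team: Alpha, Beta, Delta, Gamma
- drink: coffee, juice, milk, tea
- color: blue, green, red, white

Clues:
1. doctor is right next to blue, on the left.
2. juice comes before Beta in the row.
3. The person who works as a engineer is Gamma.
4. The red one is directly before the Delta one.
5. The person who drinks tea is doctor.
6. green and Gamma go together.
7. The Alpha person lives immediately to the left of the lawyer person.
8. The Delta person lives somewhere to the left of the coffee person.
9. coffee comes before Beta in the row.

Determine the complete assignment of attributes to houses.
Solution:

House | Profession | Team | Drink | Color
-----------------------------------------
  1   | doctor | Alpha | tea | red
  2   | lawyer | Delta | juice | blue
  3   | engineer | Gamma | coffee | green
  4   | teacher | Beta | milk | white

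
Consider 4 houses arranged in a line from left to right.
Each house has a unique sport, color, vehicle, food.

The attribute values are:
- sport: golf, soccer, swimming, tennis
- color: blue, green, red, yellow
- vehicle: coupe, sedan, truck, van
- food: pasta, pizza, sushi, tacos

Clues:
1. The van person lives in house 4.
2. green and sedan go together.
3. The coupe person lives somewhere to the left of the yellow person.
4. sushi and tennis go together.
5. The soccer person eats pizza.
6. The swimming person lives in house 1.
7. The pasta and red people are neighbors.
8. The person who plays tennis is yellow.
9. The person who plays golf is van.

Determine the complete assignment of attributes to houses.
Solution:

House | Sport | Color | Vehicle | Food
--------------------------------------
  1   | swimming | green | sedan | pasta
  2   | soccer | red | coupe | pizza
  3   | tennis | yellow | truck | sushi
  4   | golf | blue | van | tacos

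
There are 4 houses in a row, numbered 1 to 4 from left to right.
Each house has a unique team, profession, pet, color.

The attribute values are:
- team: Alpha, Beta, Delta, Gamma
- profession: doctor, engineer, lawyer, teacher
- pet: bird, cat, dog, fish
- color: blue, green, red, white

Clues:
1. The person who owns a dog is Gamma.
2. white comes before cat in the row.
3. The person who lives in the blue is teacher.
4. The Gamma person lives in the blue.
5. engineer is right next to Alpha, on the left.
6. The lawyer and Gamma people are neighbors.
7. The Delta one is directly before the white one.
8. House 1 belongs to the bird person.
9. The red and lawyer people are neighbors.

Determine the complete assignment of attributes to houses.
Solution:

House | Team | Profession | Pet | Color
---------------------------------------
  1   | Delta | engineer | bird | red
  2   | Alpha | lawyer | fish | white
  3   | Gamma | teacher | dog | blue
  4   | Beta | doctor | cat | green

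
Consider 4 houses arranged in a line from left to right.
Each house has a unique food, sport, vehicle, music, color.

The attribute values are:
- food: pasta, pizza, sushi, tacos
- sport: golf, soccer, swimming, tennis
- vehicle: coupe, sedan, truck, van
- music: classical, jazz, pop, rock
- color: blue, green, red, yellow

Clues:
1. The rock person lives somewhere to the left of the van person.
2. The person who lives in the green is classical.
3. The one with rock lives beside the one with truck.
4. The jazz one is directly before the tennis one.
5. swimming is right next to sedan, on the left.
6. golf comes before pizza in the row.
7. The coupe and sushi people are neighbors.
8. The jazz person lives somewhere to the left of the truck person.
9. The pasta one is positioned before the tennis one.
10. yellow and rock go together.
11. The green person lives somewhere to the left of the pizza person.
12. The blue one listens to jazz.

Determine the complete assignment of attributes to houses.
Solution:

House | Food | Sport | Vehicle | Music | Color
----------------------------------------------
  1   | pasta | swimming | coupe | jazz | blue
  2   | sushi | tennis | sedan | rock | yellow
  3   | tacos | golf | truck | classical | green
  4   | pizza | soccer | van | pop | red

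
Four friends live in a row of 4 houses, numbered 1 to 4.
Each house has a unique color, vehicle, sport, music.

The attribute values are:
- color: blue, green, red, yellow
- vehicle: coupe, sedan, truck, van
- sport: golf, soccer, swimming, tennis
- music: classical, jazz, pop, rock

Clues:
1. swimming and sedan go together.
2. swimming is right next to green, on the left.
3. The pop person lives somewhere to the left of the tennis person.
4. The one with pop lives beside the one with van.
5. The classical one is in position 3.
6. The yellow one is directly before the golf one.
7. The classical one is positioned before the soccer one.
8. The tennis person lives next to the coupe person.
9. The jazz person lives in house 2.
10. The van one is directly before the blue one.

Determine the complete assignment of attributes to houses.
Solution:

House | Color | Vehicle | Sport | Music
---------------------------------------
  1   | yellow | sedan | swimming | pop
  2   | green | van | golf | jazz
  3   | blue | truck | tennis | classical
  4   | red | coupe | soccer | rock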